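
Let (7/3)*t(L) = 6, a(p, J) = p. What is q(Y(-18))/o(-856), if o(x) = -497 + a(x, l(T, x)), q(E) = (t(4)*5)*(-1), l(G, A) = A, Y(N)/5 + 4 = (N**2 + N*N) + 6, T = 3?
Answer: 30/3157 ≈ 0.0095027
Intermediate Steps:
Y(N) = 10 + 10*N**2 (Y(N) = -20 + 5*((N**2 + N*N) + 6) = -20 + 5*((N**2 + N**2) + 6) = -20 + 5*(2*N**2 + 6) = -20 + 5*(6 + 2*N**2) = -20 + (30 + 10*N**2) = 10 + 10*N**2)
t(L) = 18/7 (t(L) = (3/7)*6 = 18/7)
q(E) = -90/7 (q(E) = ((18/7)*5)*(-1) = (90/7)*(-1) = -90/7)
o(x) = -497 + x
q(Y(-18))/o(-856) = -90/(7*(-497 - 856)) = -90/7/(-1353) = -90/7*(-1/1353) = 30/3157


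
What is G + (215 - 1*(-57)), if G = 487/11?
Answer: 3479/11 ≈ 316.27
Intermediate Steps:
G = 487/11 (G = 487*(1/11) = 487/11 ≈ 44.273)
G + (215 - 1*(-57)) = 487/11 + (215 - 1*(-57)) = 487/11 + (215 + 57) = 487/11 + 272 = 3479/11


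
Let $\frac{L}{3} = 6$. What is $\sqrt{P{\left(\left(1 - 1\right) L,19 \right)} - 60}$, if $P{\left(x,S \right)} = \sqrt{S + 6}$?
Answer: $i \sqrt{55} \approx 7.4162 i$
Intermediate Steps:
$L = 18$ ($L = 3 \cdot 6 = 18$)
$P{\left(x,S \right)} = \sqrt{6 + S}$
$\sqrt{P{\left(\left(1 - 1\right) L,19 \right)} - 60} = \sqrt{\sqrt{6 + 19} - 60} = \sqrt{\sqrt{25} - 60} = \sqrt{5 - 60} = \sqrt{-55} = i \sqrt{55}$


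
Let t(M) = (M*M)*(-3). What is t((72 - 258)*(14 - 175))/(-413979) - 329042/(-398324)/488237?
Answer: 87199663270104747257/13418198852570242 ≈ 6498.6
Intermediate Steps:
t(M) = -3*M² (t(M) = M²*(-3) = -3*M²)
t((72 - 258)*(14 - 175))/(-413979) - 329042/(-398324)/488237 = -3*(14 - 175)²*(72 - 258)²/(-413979) - 329042/(-398324)/488237 = -3*(-186*(-161))²*(-1/413979) - 329042*(-1/398324)*(1/488237) = -3*29946²*(-1/413979) + (164521/199162)*(1/488237) = -3*896762916*(-1/413979) + 164521/97238257394 = -2690288748*(-1/413979) + 164521/97238257394 = 896762916/137993 + 164521/97238257394 = 87199663270104747257/13418198852570242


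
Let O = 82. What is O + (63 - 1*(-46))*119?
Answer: 13053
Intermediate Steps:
O + (63 - 1*(-46))*119 = 82 + (63 - 1*(-46))*119 = 82 + (63 + 46)*119 = 82 + 109*119 = 82 + 12971 = 13053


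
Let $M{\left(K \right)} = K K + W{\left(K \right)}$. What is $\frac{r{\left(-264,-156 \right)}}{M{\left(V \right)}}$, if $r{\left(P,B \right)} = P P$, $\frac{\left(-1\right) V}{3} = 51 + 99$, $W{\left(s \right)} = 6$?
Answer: $\frac{11616}{33751} \approx 0.34417$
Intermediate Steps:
$V = -450$ ($V = - 3 \left(51 + 99\right) = \left(-3\right) 150 = -450$)
$r{\left(P,B \right)} = P^{2}$
$M{\left(K \right)} = 6 + K^{2}$ ($M{\left(K \right)} = K K + 6 = K^{2} + 6 = 6 + K^{2}$)
$\frac{r{\left(-264,-156 \right)}}{M{\left(V \right)}} = \frac{\left(-264\right)^{2}}{6 + \left(-450\right)^{2}} = \frac{69696}{6 + 202500} = \frac{69696}{202506} = 69696 \cdot \frac{1}{202506} = \frac{11616}{33751}$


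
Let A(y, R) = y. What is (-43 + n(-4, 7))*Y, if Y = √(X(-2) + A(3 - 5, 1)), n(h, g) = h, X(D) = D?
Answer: -94*I ≈ -94.0*I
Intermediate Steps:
Y = 2*I (Y = √(-2 + (3 - 5)) = √(-2 - 2) = √(-4) = 2*I ≈ 2.0*I)
(-43 + n(-4, 7))*Y = (-43 - 4)*(2*I) = -94*I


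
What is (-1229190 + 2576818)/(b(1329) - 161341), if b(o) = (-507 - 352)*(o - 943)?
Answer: -1347628/492915 ≈ -2.7340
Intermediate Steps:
b(o) = 810037 - 859*o (b(o) = -859*(-943 + o) = 810037 - 859*o)
(-1229190 + 2576818)/(b(1329) - 161341) = (-1229190 + 2576818)/((810037 - 859*1329) - 161341) = 1347628/((810037 - 1141611) - 161341) = 1347628/(-331574 - 161341) = 1347628/(-492915) = 1347628*(-1/492915) = -1347628/492915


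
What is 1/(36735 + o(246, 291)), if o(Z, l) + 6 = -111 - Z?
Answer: 1/36372 ≈ 2.7494e-5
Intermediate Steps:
o(Z, l) = -117 - Z (o(Z, l) = -6 + (-111 - Z) = -117 - Z)
1/(36735 + o(246, 291)) = 1/(36735 + (-117 - 1*246)) = 1/(36735 + (-117 - 246)) = 1/(36735 - 363) = 1/36372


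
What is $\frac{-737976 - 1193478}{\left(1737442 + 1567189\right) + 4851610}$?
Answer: $- \frac{214606}{906249} \approx -0.23681$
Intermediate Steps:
$\frac{-737976 - 1193478}{\left(1737442 + 1567189\right) + 4851610} = - \frac{1931454}{3304631 + 4851610} = - \frac{1931454}{8156241} = \left(-1931454\right) \frac{1}{8156241} = - \frac{214606}{906249}$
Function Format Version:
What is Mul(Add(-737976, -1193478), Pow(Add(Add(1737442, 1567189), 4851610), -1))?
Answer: Rational(-214606, 906249) ≈ -0.23681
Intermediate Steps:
Mul(Add(-737976, -1193478), Pow(Add(Add(1737442, 1567189), 4851610), -1)) = Mul(-1931454, Pow(Add(3304631, 4851610), -1)) = Mul(-1931454, Pow(8156241, -1)) = Mul(-1931454, Rational(1, 8156241)) = Rational(-214606, 906249)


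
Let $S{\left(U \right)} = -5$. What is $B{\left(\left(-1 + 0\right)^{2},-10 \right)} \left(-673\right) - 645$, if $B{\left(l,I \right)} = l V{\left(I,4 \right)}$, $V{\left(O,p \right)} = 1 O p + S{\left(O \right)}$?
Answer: $29640$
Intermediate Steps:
$V{\left(O,p \right)} = -5 + O p$ ($V{\left(O,p \right)} = 1 O p - 5 = O p - 5 = -5 + O p$)
$B{\left(l,I \right)} = l \left(-5 + 4 I\right)$ ($B{\left(l,I \right)} = l \left(-5 + I 4\right) = l \left(-5 + 4 I\right)$)
$B{\left(\left(-1 + 0\right)^{2},-10 \right)} \left(-673\right) - 645 = \left(-1 + 0\right)^{2} \left(-5 + 4 \left(-10\right)\right) \left(-673\right) - 645 = \left(-1\right)^{2} \left(-5 - 40\right) \left(-673\right) - 645 = 1 \left(-45\right) \left(-673\right) - 645 = \left(-45\right) \left(-673\right) - 645 = 30285 - 645 = 29640$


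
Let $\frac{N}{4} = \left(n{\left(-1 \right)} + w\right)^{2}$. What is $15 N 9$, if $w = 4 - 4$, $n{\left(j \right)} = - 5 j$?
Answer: $13500$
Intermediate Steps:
$w = 0$
$N = 100$ ($N = 4 \left(\left(-5\right) \left(-1\right) + 0\right)^{2} = 4 \left(5 + 0\right)^{2} = 4 \cdot 5^{2} = 4 \cdot 25 = 100$)
$15 N 9 = 15 \cdot 100 \cdot 9 = 1500 \cdot 9 = 13500$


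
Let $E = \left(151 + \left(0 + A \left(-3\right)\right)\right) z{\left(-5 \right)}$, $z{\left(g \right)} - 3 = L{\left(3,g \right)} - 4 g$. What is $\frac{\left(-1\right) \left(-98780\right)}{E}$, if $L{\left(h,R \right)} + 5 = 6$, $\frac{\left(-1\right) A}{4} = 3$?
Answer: $\frac{2245}{102} \approx 22.01$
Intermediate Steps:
$A = -12$ ($A = \left(-4\right) 3 = -12$)
$L{\left(h,R \right)} = 1$ ($L{\left(h,R \right)} = -5 + 6 = 1$)
$z{\left(g \right)} = 4 - 4 g$ ($z{\left(g \right)} = 3 - \left(-1 + 4 g\right) = 4 - 4 g$)
$E = 4488$ ($E = \left(151 + \left(0 - -36\right)\right) \left(4 - -20\right) = \left(151 + \left(0 + 36\right)\right) \left(4 + 20\right) = \left(151 + 36\right) 24 = 187 \cdot 24 = 4488$)
$\frac{\left(-1\right) \left(-98780\right)}{E} = \frac{\left(-1\right) \left(-98780\right)}{4488} = 98780 \cdot \frac{1}{4488} = \frac{2245}{102}$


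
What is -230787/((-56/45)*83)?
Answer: 10385415/4648 ≈ 2234.4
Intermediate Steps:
-230787/((-56/45)*83) = -230787/(((1/45)*(-56))*83) = -230787/((-56/45*83)) = -230787/(-4648/45) = -230787*(-45/4648) = 10385415/4648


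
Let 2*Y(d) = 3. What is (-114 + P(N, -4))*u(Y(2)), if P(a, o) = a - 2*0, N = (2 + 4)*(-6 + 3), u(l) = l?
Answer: -198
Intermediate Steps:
Y(d) = 3/2 (Y(d) = (1/2)*3 = 3/2)
N = -18 (N = 6*(-3) = -18)
P(a, o) = a (P(a, o) = a + 0 = a)
(-114 + P(N, -4))*u(Y(2)) = (-114 - 18)*(3/2) = -132*3/2 = -198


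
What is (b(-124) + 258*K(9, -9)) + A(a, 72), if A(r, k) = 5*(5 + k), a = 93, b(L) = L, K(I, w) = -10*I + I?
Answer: -20637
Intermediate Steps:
K(I, w) = -9*I
A(r, k) = 25 + 5*k
(b(-124) + 258*K(9, -9)) + A(a, 72) = (-124 + 258*(-9*9)) + (25 + 5*72) = (-124 + 258*(-81)) + (25 + 360) = (-124 - 20898) + 385 = -21022 + 385 = -20637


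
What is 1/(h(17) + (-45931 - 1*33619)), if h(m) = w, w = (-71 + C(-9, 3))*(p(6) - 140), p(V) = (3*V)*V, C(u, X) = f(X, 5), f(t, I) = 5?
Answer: -1/77438 ≈ -1.2914e-5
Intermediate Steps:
C(u, X) = 5
p(V) = 3*V**2
w = 2112 (w = (-71 + 5)*(3*6**2 - 140) = -66*(3*36 - 140) = -66*(108 - 140) = -66*(-32) = 2112)
h(m) = 2112
1/(h(17) + (-45931 - 1*33619)) = 1/(2112 + (-45931 - 1*33619)) = 1/(2112 + (-45931 - 33619)) = 1/(2112 - 79550) = 1/(-77438) = -1/77438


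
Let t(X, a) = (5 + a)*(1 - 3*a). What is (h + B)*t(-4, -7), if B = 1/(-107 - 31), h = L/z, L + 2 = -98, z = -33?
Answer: -9178/69 ≈ -133.01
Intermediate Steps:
L = -100 (L = -2 - 98 = -100)
t(X, a) = (1 - 3*a)*(5 + a)
h = 100/33 (h = -100/(-33) = -100*(-1/33) = 100/33 ≈ 3.0303)
B = -1/138 (B = 1/(-138) = -1/138 ≈ -0.0072464)
(h + B)*t(-4, -7) = (100/33 - 1/138)*(5 - 14*(-7) - 3*(-7)²) = 4589*(5 + 98 - 3*49)/1518 = 4589*(5 + 98 - 147)/1518 = (4589/1518)*(-44) = -9178/69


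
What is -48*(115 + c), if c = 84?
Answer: -9552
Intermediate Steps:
-48*(115 + c) = -48*(115 + 84) = -48*199 = -9552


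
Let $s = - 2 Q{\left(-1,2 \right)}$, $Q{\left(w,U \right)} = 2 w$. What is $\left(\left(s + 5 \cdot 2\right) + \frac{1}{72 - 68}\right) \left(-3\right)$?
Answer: $- \frac{171}{4} \approx -42.75$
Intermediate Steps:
$s = 4$ ($s = - 2 \cdot 2 \left(-1\right) = \left(-2\right) \left(-2\right) = 4$)
$\left(\left(s + 5 \cdot 2\right) + \frac{1}{72 - 68}\right) \left(-3\right) = \left(\left(4 + 5 \cdot 2\right) + \frac{1}{72 - 68}\right) \left(-3\right) = \left(\left(4 + 10\right) + \frac{1}{72 - 68}\right) \left(-3\right) = \left(14 + \frac{1}{4}\right) \left(-3\right) = \frac{57}{4} \left(-3\right) = - \frac{171}{4}$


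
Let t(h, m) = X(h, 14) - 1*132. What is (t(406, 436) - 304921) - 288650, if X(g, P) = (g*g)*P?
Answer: 1714001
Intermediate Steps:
X(g, P) = P*g**2 (X(g, P) = g**2*P = P*g**2)
t(h, m) = -132 + 14*h**2 (t(h, m) = 14*h**2 - 1*132 = 14*h**2 - 132 = -132 + 14*h**2)
(t(406, 436) - 304921) - 288650 = ((-132 + 14*406**2) - 304921) - 288650 = ((-132 + 14*164836) - 304921) - 288650 = ((-132 + 2307704) - 304921) - 288650 = (2307572 - 304921) - 288650 = 2002651 - 288650 = 1714001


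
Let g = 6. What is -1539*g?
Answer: -9234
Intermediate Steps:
-1539*g = -1539*6 = -9234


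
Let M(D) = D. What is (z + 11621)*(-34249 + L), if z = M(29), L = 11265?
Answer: -267763600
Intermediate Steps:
z = 29
(z + 11621)*(-34249 + L) = (29 + 11621)*(-34249 + 11265) = 11650*(-22984) = -267763600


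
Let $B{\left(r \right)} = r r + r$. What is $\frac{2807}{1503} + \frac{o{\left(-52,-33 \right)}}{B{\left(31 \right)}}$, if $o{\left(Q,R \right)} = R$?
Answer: $\frac{2734945}{1490976} \approx 1.8343$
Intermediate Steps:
$B{\left(r \right)} = r + r^{2}$ ($B{\left(r \right)} = r^{2} + r = r + r^{2}$)
$\frac{2807}{1503} + \frac{o{\left(-52,-33 \right)}}{B{\left(31 \right)}} = \frac{2807}{1503} - \frac{33}{31 \left(1 + 31\right)} = 2807 \cdot \frac{1}{1503} - \frac{33}{31 \cdot 32} = \frac{2807}{1503} - \frac{33}{992} = \frac{2734945}{1490976}$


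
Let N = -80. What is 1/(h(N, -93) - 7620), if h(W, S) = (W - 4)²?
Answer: -1/564 ≈ -0.0017731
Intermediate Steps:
h(W, S) = (-4 + W)²
1/(h(N, -93) - 7620) = 1/((-4 - 80)² - 7620) = 1/((-84)² - 7620) = 1/(7056 - 7620) = 1/(-564) = -1/564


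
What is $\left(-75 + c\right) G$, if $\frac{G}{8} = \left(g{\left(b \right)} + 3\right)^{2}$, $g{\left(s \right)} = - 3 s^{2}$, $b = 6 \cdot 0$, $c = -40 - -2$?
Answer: $-8136$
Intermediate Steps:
$c = -38$ ($c = -40 + 2 = -38$)
$b = 0$
$G = 72$ ($G = 8 \left(- 3 \cdot 0^{2} + 3\right)^{2} = 8 \left(\left(-3\right) 0 + 3\right)^{2} = 8 \left(0 + 3\right)^{2} = 8 \cdot 3^{2} = 8 \cdot 9 = 72$)
$\left(-75 + c\right) G = \left(-75 - 38\right) 72 = \left(-113\right) 72 = -8136$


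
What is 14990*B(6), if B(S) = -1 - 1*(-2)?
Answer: 14990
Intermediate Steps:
B(S) = 1 (B(S) = -1 + 2 = 1)
14990*B(6) = 14990*1 = 14990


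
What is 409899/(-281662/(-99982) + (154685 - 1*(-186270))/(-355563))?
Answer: 7285934202586767/33029611448 ≈ 2.2059e+5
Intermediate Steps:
409899/(-281662/(-99982) + (154685 - 1*(-186270))/(-355563)) = 409899/(-281662*(-1/99982) + (154685 + 186270)*(-1/355563)) = 409899/(140831/49991 + 340955*(-1/355563)) = 409899/(140831/49991 - 340955/355563) = 409899/(33029611448/17774949933) = 409899*(17774949933/33029611448) = 7285934202586767/33029611448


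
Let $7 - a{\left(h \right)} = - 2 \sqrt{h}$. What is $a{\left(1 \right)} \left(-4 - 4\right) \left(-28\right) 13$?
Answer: $26208$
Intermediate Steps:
$a{\left(h \right)} = 7 + 2 \sqrt{h}$ ($a{\left(h \right)} = 7 - - 2 \sqrt{h} = 7 + 2 \sqrt{h}$)
$a{\left(1 \right)} \left(-4 - 4\right) \left(-28\right) 13 = \left(7 + 2 \sqrt{1}\right) \left(-4 - 4\right) \left(-28\right) 13 = \left(7 + 2 \cdot 1\right) \left(-8\right) \left(-28\right) 13 = \left(7 + 2\right) \left(-8\right) \left(-28\right) 13 = 9 \left(-8\right) \left(-28\right) 13 = \left(-72\right) \left(-28\right) 13 = 2016 \cdot 13 = 26208$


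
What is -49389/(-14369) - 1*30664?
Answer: -440561627/14369 ≈ -30661.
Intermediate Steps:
-49389/(-14369) - 1*30664 = -49389*(-1/14369) - 30664 = 49389/14369 - 30664 = -440561627/14369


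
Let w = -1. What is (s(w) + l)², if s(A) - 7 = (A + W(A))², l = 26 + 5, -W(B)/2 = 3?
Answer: 7569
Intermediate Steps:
W(B) = -6 (W(B) = -2*3 = -6)
l = 31
s(A) = 7 + (-6 + A)² (s(A) = 7 + (A - 6)² = 7 + (-6 + A)²)
(s(w) + l)² = ((7 + (-6 - 1)²) + 31)² = ((7 + (-7)²) + 31)² = ((7 + 49) + 31)² = (56 + 31)² = 87² = 7569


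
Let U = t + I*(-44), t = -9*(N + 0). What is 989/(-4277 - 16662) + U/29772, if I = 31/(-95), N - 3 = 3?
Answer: -1438042267/29611305630 ≈ -0.048564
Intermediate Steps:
N = 6 (N = 3 + 3 = 6)
I = -31/95 (I = 31*(-1/95) = -31/95 ≈ -0.32632)
t = -54 (t = -9*(6 + 0) = -9*6 = -54)
U = -3766/95 (U = -54 - 31/95*(-44) = -54 + 1364/95 = -3766/95 ≈ -39.642)
989/(-4277 - 16662) + U/29772 = 989/(-4277 - 16662) - 3766/95/29772 = 989/(-20939) - 3766/95*1/29772 = 989*(-1/20939) - 1883/1414170 = -989/20939 - 1883/1414170 = -1438042267/29611305630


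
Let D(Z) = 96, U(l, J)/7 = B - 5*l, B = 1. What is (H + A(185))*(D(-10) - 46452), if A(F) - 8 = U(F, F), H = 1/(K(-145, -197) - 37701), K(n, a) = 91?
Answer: 5631340809978/18805 ≈ 2.9946e+8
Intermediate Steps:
H = -1/37610 (H = 1/(91 - 37701) = 1/(-37610) = -1/37610 ≈ -2.6589e-5)
U(l, J) = 7 - 35*l (U(l, J) = 7*(1 - 5*l) = 7 - 35*l)
A(F) = 15 - 35*F (A(F) = 8 + (7 - 35*F) = 15 - 35*F)
(H + A(185))*(D(-10) - 46452) = (-1/37610 + (15 - 35*185))*(96 - 46452) = (-1/37610 + (15 - 6475))*(-46356) = (-1/37610 - 6460)*(-46356) = -242960601/37610*(-46356) = 5631340809978/18805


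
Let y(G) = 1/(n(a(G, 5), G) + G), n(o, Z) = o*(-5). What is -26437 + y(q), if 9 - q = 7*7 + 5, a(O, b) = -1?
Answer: -1057481/40 ≈ -26437.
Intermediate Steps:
n(o, Z) = -5*o
q = -45 (q = 9 - (7*7 + 5) = 9 - (49 + 5) = 9 - 1*54 = 9 - 54 = -45)
y(G) = 1/(5 + G) (y(G) = 1/(-5*(-1) + G) = 1/(5 + G))
-26437 + y(q) = -26437 + 1/(5 - 45) = -26437 + 1/(-40) = -26437 - 1/40 = -1057481/40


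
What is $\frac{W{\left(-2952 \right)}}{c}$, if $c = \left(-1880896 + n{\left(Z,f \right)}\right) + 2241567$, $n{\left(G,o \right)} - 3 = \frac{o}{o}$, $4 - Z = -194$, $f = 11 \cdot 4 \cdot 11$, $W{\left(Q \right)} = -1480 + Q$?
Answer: $- \frac{4432}{360675} \approx -0.012288$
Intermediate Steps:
$f = 484$ ($f = 44 \cdot 11 = 484$)
$Z = 198$ ($Z = 4 - -194 = 4 + 194 = 198$)
$n{\left(G,o \right)} = 4$ ($n{\left(G,o \right)} = 3 + \frac{o}{o} = 3 + 1 = 4$)
$c = 360675$ ($c = \left(-1880896 + 4\right) + 2241567 = -1880892 + 2241567 = 360675$)
$\frac{W{\left(-2952 \right)}}{c} = \frac{-1480 - 2952}{360675} = \left(-4432\right) \frac{1}{360675} = - \frac{4432}{360675}$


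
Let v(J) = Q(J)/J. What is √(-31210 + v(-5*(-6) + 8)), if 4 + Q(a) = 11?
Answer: I*√45066974/38 ≈ 176.66*I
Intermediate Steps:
Q(a) = 7 (Q(a) = -4 + 11 = 7)
v(J) = 7/J
√(-31210 + v(-5*(-6) + 8)) = √(-31210 + 7/(-5*(-6) + 8)) = √(-31210 + 7/(30 + 8)) = √(-31210 + 7/38) = √(-1185973/38) = I*√45066974/38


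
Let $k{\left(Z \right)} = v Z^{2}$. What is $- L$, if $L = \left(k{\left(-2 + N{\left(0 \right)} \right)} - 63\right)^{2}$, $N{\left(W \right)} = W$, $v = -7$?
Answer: $-8281$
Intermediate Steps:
$k{\left(Z \right)} = - 7 Z^{2}$
$L = 8281$ ($L = \left(- 7 \left(-2 + 0\right)^{2} - 63\right)^{2} = \left(- 7 \left(-2\right)^{2} - 63\right)^{2} = \left(\left(-7\right) 4 - 63\right)^{2} = \left(-28 - 63\right)^{2} = \left(-91\right)^{2} = 8281$)
$- L = \left(-1\right) 8281 = -8281$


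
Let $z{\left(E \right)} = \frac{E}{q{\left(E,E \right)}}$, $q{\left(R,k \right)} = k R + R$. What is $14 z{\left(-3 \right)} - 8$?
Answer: $-15$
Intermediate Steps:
$q{\left(R,k \right)} = R + R k$ ($q{\left(R,k \right)} = R k + R = R + R k$)
$z{\left(E \right)} = \frac{1}{1 + E}$ ($z{\left(E \right)} = \frac{E}{E \left(1 + E\right)} = E \frac{1}{E \left(1 + E\right)} = \frac{1}{1 + E}$)
$14 z{\left(-3 \right)} - 8 = \frac{14}{1 - 3} - 8 = \frac{14}{-2} - 8 = 14 \left(- \frac{1}{2}\right) - 8 = -7 - 8 = -15$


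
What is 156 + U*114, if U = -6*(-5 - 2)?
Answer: 4944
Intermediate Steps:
U = 42 (U = -6*(-7) = 42)
156 + U*114 = 156 + 42*114 = 156 + 4788 = 4944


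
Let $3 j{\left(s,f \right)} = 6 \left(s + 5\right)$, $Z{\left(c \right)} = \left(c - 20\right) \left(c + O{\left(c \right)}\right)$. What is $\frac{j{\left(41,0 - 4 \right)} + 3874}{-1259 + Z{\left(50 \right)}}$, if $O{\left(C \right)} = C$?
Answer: $\frac{3966}{1741} \approx 2.278$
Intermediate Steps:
$Z{\left(c \right)} = 2 c \left(-20 + c\right)$ ($Z{\left(c \right)} = \left(c - 20\right) \left(c + c\right) = \left(-20 + c\right) 2 c = 2 c \left(-20 + c\right)$)
$j{\left(s,f \right)} = 10 + 2 s$ ($j{\left(s,f \right)} = \frac{6 \left(s + 5\right)}{3} = \frac{6 \left(5 + s\right)}{3} = \frac{30 + 6 s}{3} = 10 + 2 s$)
$\frac{j{\left(41,0 - 4 \right)} + 3874}{-1259 + Z{\left(50 \right)}} = \frac{\left(10 + 2 \cdot 41\right) + 3874}{-1259 + 2 \cdot 50 \left(-20 + 50\right)} = \frac{\left(10 + 82\right) + 3874}{-1259 + 2 \cdot 50 \cdot 30} = \frac{92 + 3874}{-1259 + 3000} = \frac{3966}{1741}$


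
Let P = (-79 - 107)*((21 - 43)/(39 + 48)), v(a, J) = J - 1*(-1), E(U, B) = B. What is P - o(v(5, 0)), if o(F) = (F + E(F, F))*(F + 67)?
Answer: -2580/29 ≈ -88.966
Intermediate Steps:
v(a, J) = 1 + J (v(a, J) = J + 1 = 1 + J)
o(F) = 2*F*(67 + F) (o(F) = (F + F)*(F + 67) = (2*F)*(67 + F) = 2*F*(67 + F))
P = 1364/29 (P = -(-4092)/87 = -186*(-22/87) = 1364/29 ≈ 47.034)
P - o(v(5, 0)) = 1364/29 - 2*(1 + 0)*(67 + (1 + 0)) = 1364/29 - 2*(67 + 1) = 1364/29 - 2*68 = 1364/29 - 1*136 = 1364/29 - 136 = -2580/29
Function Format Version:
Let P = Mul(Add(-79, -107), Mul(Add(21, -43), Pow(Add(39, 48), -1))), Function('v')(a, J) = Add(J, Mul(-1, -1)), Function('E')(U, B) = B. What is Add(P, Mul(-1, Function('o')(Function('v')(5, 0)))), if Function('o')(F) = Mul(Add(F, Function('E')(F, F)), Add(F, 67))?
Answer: Rational(-2580, 29) ≈ -88.966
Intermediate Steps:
Function('v')(a, J) = Add(1, J) (Function('v')(a, J) = Add(J, 1) = Add(1, J))
Function('o')(F) = Mul(2, F, Add(67, F)) (Function('o')(F) = Mul(Add(F, F), Add(F, 67)) = Mul(Mul(2, F), Add(67, F)) = Mul(2, F, Add(67, F)))
P = Rational(1364, 29) (P = Mul(-186, Mul(-22, Pow(87, -1))) = Mul(-186, Mul(-22, Rational(1, 87))) = Mul(-186, Rational(-22, 87)) = Rational(1364, 29) ≈ 47.034)
Add(P, Mul(-1, Function('o')(Function('v')(5, 0)))) = Add(Rational(1364, 29), Mul(-1, Mul(2, Add(1, 0), Add(67, Add(1, 0))))) = Add(Rational(1364, 29), Mul(-1, Mul(2, 1, Add(67, 1)))) = Add(Rational(1364, 29), Mul(-1, Mul(2, 1, 68))) = Add(Rational(1364, 29), Mul(-1, 136)) = Add(Rational(1364, 29), -136) = Rational(-2580, 29)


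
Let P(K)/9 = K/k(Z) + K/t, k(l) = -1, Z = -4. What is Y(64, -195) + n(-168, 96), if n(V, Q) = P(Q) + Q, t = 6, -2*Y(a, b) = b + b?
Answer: -429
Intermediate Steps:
Y(a, b) = -b (Y(a, b) = -(b + b)/2 = -b)
P(K) = -15*K/2 (P(K) = 9*(K/(-1) + K/6) = 9*(K*(-1) + K*(⅙)) = 9*(-K + K/6) = 9*(-5*K/6) = -15*K/2)
n(V, Q) = -13*Q/2 (n(V, Q) = -15*Q/2 + Q = -13*Q/2)
Y(64, -195) + n(-168, 96) = -1*(-195) - 13/2*96 = 195 - 624 = -429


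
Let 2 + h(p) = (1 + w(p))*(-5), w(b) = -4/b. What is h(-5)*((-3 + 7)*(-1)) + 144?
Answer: 188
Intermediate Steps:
h(p) = -7 + 20/p (h(p) = -2 + (1 - 4/p)*(-5) = -2 + (-5 + 20/p) = -7 + 20/p)
h(-5)*((-3 + 7)*(-1)) + 144 = (-7 + 20/(-5))*((-3 + 7)*(-1)) + 144 = (-7 + 20*(-1/5))*(4*(-1)) + 144 = (-7 - 4)*(-4) + 144 = -11*(-4) + 144 = 44 + 144 = 188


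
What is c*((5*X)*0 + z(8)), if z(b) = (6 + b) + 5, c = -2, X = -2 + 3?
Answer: -38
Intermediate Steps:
X = 1
z(b) = 11 + b
c*((5*X)*0 + z(8)) = -2*((5*1)*0 + (11 + 8)) = -2*(5*0 + 19) = -2*(0 + 19) = -2*19 = -38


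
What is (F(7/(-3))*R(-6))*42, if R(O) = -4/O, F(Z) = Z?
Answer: -196/3 ≈ -65.333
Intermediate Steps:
(F(7/(-3))*R(-6))*42 = ((7/(-3))*(-4/(-6)))*42 = ((7*(-⅓))*(-4*(-⅙)))*42 = -7/3*⅔*42 = -14/9*42 = -196/3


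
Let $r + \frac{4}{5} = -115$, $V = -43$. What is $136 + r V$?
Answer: $\frac{25577}{5} \approx 5115.4$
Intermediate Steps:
$r = - \frac{579}{5}$ ($r = - \frac{4}{5} - 115 = - \frac{579}{5} \approx -115.8$)
$136 + r V = 136 - - \frac{24897}{5} = 136 + \frac{24897}{5} = \frac{25577}{5}$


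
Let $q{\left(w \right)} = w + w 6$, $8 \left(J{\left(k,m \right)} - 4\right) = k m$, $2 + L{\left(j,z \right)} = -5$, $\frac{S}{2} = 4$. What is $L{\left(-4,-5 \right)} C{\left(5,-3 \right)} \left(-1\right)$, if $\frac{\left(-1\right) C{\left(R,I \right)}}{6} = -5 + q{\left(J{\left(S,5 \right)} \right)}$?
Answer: $-2436$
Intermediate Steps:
$S = 8$ ($S = 2 \cdot 4 = 8$)
$L{\left(j,z \right)} = -7$ ($L{\left(j,z \right)} = -2 - 5 = -7$)
$J{\left(k,m \right)} = 4 + \frac{k m}{8}$
$q{\left(w \right)} = 7 w$ ($q{\left(w \right)} = w + 6 w = 7 w$)
$C{\left(R,I \right)} = -348$ ($C{\left(R,I \right)} = - 6 \left(-5 + 7 \left(4 + \frac{1}{8} \cdot 8 \cdot 5\right)\right) = - 6 \left(-5 + 7 \left(4 + 5\right)\right) = - 6 \left(-5 + 7 \cdot 9\right) = - 6 \left(-5 + 63\right) = \left(-6\right) 58 = -348$)
$L{\left(-4,-5 \right)} C{\left(5,-3 \right)} \left(-1\right) = \left(-7\right) \left(-348\right) \left(-1\right) = 2436 \left(-1\right) = -2436$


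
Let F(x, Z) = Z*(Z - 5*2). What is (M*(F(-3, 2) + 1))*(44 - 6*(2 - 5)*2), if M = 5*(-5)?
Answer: 30000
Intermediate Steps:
F(x, Z) = Z*(-10 + Z) (F(x, Z) = Z*(Z - 10) = Z*(-10 + Z))
M = -25
(M*(F(-3, 2) + 1))*(44 - 6*(2 - 5)*2) = (-25*(2*(-10 + 2) + 1))*(44 - 6*(2 - 5)*2) = (-25*(2*(-8) + 1))*(44 - 6*(-3)*2) = (-25*(-16 + 1))*(44 - 1*(-18)*2) = (-25*(-15))*(44 + 18*2) = 375*(44 + 36) = 375*80 = 30000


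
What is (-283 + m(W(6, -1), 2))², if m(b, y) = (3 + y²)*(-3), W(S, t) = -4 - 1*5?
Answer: 92416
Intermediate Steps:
W(S, t) = -9 (W(S, t) = -4 - 5 = -9)
m(b, y) = -9 - 3*y²
(-283 + m(W(6, -1), 2))² = (-283 + (-9 - 3*2²))² = (-283 + (-9 - 3*4))² = (-283 + (-9 - 12))² = (-283 - 21)² = (-304)² = 92416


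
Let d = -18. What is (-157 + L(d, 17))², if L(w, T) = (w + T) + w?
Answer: 30976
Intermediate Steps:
L(w, T) = T + 2*w (L(w, T) = (T + w) + w = T + 2*w)
(-157 + L(d, 17))² = (-157 + (17 + 2*(-18)))² = (-157 + (17 - 36))² = (-157 - 19)² = (-176)² = 30976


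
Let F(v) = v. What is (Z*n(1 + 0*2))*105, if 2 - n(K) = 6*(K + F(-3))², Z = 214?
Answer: -494340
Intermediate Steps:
n(K) = 2 - 6*(-3 + K)² (n(K) = 2 - 6*(K - 3)² = 2 - 6*(-3 + K)²)
(Z*n(1 + 0*2))*105 = (214*(2 - 6*(-3 + (1 + 0*2))²))*105 = (214*(2 - 6*(-3 + (1 + 0))²))*105 = (214*(2 - 6*(-3 + 1)²))*105 = (214*(2 - 6*(-2)²))*105 = (214*(2 - 6*4))*105 = (214*(2 - 24))*105 = (214*(-22))*105 = -4708*105 = -494340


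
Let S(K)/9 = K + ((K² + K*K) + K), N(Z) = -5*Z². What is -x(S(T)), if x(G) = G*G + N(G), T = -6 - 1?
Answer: 2286144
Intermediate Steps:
T = -7
S(K) = 18*K + 18*K² (S(K) = 9*(K + ((K² + K*K) + K)) = 9*(K + ((K² + K²) + K)) = 9*(K + (2*K² + K)) = 9*(K + (K + 2*K²)) = 9*(2*K + 2*K²) = 18*K + 18*K²)
x(G) = -4*G² (x(G) = G*G - 5*G² = G² - 5*G² = -4*G²)
-x(S(T)) = -(-4)*(18*(-7)*(1 - 7))² = -(-4)*(18*(-7)*(-6))² = -(-4)*756² = -(-4)*571536 = -1*(-2286144) = 2286144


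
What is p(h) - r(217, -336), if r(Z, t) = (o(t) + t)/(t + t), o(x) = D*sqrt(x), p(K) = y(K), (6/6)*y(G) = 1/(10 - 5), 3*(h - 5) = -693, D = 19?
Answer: -3/10 + 19*I*sqrt(21)/168 ≈ -0.3 + 0.51827*I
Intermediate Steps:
h = -226 (h = 5 + (1/3)*(-693) = 5 - 231 = -226)
y(G) = 1/5 (y(G) = 1/(10 - 5) = 1/5)
p(K) = 1/5
o(x) = 19*sqrt(x)
r(Z, t) = (t + 19*sqrt(t))/(2*t) (r(Z, t) = (19*sqrt(t) + t)/(t + t) = (t + 19*sqrt(t))/((2*t)) = (t + 19*sqrt(t))*(1/(2*t)) = (t + 19*sqrt(t))/(2*t))
p(h) - r(217, -336) = 1/5 - (-336 + 19*sqrt(-336))/(2*(-336)) = 1/5 - (-1)*(-336 + 19*(4*I*sqrt(21)))/(2*336) = 1/5 - (-1)*(-336 + 76*I*sqrt(21))/(2*336) = 1/5 - (1/2 - 19*I*sqrt(21)/168) = 1/5 + (-1/2 + 19*I*sqrt(21)/168) = -3/10 + 19*I*sqrt(21)/168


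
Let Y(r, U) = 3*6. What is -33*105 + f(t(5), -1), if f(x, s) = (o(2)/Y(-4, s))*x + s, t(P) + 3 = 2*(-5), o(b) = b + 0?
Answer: -31207/9 ≈ -3467.4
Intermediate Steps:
o(b) = b
t(P) = -13 (t(P) = -3 + 2*(-5) = -3 - 10 = -13)
Y(r, U) = 18
f(x, s) = s + x/9 (f(x, s) = (2/18)*x + s = (2*(1/18))*x + s = x/9 + s = s + x/9)
-33*105 + f(t(5), -1) = -33*105 + (-1 + (⅑)*(-13)) = -3465 + (-1 - 13/9) = -3465 - 22/9 = -31207/9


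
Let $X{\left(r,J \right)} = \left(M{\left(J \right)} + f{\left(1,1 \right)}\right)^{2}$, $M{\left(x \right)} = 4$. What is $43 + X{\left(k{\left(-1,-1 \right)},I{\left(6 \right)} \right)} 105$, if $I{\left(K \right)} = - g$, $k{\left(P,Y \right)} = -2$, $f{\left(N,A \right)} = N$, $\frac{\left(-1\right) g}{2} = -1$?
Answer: $2668$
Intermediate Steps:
$g = 2$ ($g = \left(-2\right) \left(-1\right) = 2$)
$I{\left(K \right)} = -2$ ($I{\left(K \right)} = \left(-1\right) 2 = -2$)
$X{\left(r,J \right)} = 25$ ($X{\left(r,J \right)} = \left(4 + 1\right)^{2} = 5^{2} = 25$)
$43 + X{\left(k{\left(-1,-1 \right)},I{\left(6 \right)} \right)} 105 = 43 + 25 \cdot 105 = 43 + 2625 = 2668$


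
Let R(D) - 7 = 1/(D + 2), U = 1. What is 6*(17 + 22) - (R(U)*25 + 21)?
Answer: 89/3 ≈ 29.667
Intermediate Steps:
R(D) = 7 + 1/(2 + D) (R(D) = 7 + 1/(D + 2) = 7 + 1/(2 + D))
6*(17 + 22) - (R(U)*25 + 21) = 6*(17 + 22) - (((15 + 7*1)/(2 + 1))*25 + 21) = 6*39 - (((15 + 7)/3)*25 + 21) = 234 - (((⅓)*22)*25 + 21) = 234 - ((22/3)*25 + 21) = 234 - (550/3 + 21) = 234 - 1*613/3 = 234 - 613/3 = 89/3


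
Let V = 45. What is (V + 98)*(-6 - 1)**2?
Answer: 7007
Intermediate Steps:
(V + 98)*(-6 - 1)**2 = (45 + 98)*(-6 - 1)**2 = 143*(-7)**2 = 143*49 = 7007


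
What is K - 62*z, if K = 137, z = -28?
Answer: 1873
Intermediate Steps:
K - 62*z = 137 - 62*(-28) = 137 + 1736 = 1873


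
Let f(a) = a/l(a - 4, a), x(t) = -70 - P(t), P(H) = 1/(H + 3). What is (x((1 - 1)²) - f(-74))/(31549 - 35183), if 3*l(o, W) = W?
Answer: 110/5451 ≈ 0.020180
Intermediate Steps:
l(o, W) = W/3
P(H) = 1/(3 + H)
x(t) = -70 - 1/(3 + t)
f(a) = 3 (f(a) = a/((a/3)) = a*(3/a) = 3)
(x((1 - 1)²) - f(-74))/(31549 - 35183) = ((-211 - 70*(1 - 1)²)/(3 + (1 - 1)²) - 1*3)/(31549 - 35183) = ((-211 - 70*0²)/(3 + 0²) - 3)/(-3634) = ((-211 - 70*0)/(3 + 0) - 3)*(-1/3634) = ((-211 + 0)/3 - 3)*(-1/3634) = ((⅓)*(-211) - 3)*(-1/3634) = (-211/3 - 3)*(-1/3634) = -220/3*(-1/3634) = 110/5451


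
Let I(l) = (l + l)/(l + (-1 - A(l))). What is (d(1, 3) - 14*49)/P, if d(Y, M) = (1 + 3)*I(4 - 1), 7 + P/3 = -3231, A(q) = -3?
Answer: 1703/24285 ≈ 0.070126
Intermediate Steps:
P = -9714 (P = -21 + 3*(-3231) = -21 - 9693 = -9714)
I(l) = 2*l/(2 + l) (I(l) = (l + l)/(l + (-1 - 1*(-3))) = (2*l)/(l + (-1 + 3)) = (2*l)/(l + 2) = (2*l)/(2 + l) = 2*l/(2 + l))
d(Y, M) = 24/5 (d(Y, M) = (1 + 3)*(2*(4 - 1)/(2 + (4 - 1))) = 4*(2*3/(2 + 3)) = 4*(2*3/5) = 4*(2*3*(1/5)) = 4*(6/5) = 24/5)
(d(1, 3) - 14*49)/P = (24/5 - 14*49)/(-9714) = (24/5 - 686)*(-1/9714) = -3406/5*(-1/9714) = 1703/24285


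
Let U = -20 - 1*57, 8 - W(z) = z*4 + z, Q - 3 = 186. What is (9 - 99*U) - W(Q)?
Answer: 8569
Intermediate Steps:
Q = 189 (Q = 3 + 186 = 189)
W(z) = 8 - 5*z (W(z) = 8 - (z*4 + z) = 8 - (4*z + z) = 8 - 5*z)
U = -77 (U = -20 - 57 = -77)
(9 - 99*U) - W(Q) = (9 - 99*(-77)) - (8 - 5*189) = (9 + 7623) - (8 - 945) = 7632 - 1*(-937) = 7632 + 937 = 8569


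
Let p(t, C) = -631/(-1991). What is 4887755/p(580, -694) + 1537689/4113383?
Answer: 755273032937458/48972541 ≈ 1.5422e+7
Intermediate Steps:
p(t, C) = 631/1991 (p(t, C) = -631*(-1/1991) = 631/1991)
4887755/p(580, -694) + 1537689/4113383 = 4887755/(631/1991) + 1537689/4113383 = 4887755*(1991/631) + 1537689*(1/4113383) = 9731520205/631 + 29013/77611 = 755273032937458/48972541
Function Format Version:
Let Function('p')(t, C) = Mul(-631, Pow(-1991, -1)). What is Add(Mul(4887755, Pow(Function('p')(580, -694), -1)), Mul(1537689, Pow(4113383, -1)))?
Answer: Rational(755273032937458, 48972541) ≈ 1.5422e+7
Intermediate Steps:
Function('p')(t, C) = Rational(631, 1991) (Function('p')(t, C) = Mul(-631, Rational(-1, 1991)) = Rational(631, 1991))
Add(Mul(4887755, Pow(Function('p')(580, -694), -1)), Mul(1537689, Pow(4113383, -1))) = Add(Mul(4887755, Pow(Rational(631, 1991), -1)), Mul(1537689, Pow(4113383, -1))) = Add(Mul(4887755, Rational(1991, 631)), Mul(1537689, Rational(1, 4113383))) = Add(Rational(9731520205, 631), Rational(29013, 77611)) = Rational(755273032937458, 48972541)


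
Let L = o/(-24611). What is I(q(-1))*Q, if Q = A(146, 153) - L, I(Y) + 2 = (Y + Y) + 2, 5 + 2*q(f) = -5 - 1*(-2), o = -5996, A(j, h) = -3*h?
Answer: 90419560/24611 ≈ 3673.9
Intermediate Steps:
L = 5996/24611 (L = -5996/(-24611) = -5996*(-1/24611) = 5996/24611 ≈ 0.24363)
q(f) = -4 (q(f) = -5/2 + (-5 - 1*(-2))/2 = -5/2 + (-5 + 2)/2 = -5/2 + (½)*(-3) = -5/2 - 3/2 = -4)
I(Y) = 2*Y (I(Y) = -2 + ((Y + Y) + 2) = -2 + (2*Y + 2) = -2 + (2 + 2*Y) = 2*Y)
Q = -11302445/24611 (Q = -3*153 - 1*5996/24611 = -459 - 5996/24611 = -11302445/24611 ≈ -459.24)
I(q(-1))*Q = (2*(-4))*(-11302445/24611) = -8*(-11302445/24611) = 90419560/24611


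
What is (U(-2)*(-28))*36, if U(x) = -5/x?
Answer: -2520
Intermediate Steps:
(U(-2)*(-28))*36 = (-5/(-2)*(-28))*36 = (-5*(-1/2)*(-28))*36 = ((5/2)*(-28))*36 = -70*36 = -2520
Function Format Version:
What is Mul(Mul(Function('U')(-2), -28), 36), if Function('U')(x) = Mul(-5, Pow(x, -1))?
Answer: -2520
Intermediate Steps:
Mul(Mul(Function('U')(-2), -28), 36) = Mul(Mul(Mul(-5, Pow(-2, -1)), -28), 36) = Mul(Mul(Mul(-5, Rational(-1, 2)), -28), 36) = Mul(Mul(Rational(5, 2), -28), 36) = Mul(-70, 36) = -2520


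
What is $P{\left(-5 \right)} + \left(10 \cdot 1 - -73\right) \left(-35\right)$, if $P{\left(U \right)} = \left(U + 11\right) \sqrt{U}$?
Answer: $-2905 + 6 i \sqrt{5} \approx -2905.0 + 13.416 i$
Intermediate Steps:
$P{\left(U \right)} = \sqrt{U} \left(11 + U\right)$ ($P{\left(U \right)} = \left(11 + U\right) \sqrt{U} = \sqrt{U} \left(11 + U\right)$)
$P{\left(-5 \right)} + \left(10 \cdot 1 - -73\right) \left(-35\right) = \sqrt{-5} \left(11 - 5\right) + \left(10 \cdot 1 - -73\right) \left(-35\right) = i \sqrt{5} \cdot 6 + \left(10 + 73\right) \left(-35\right) = 6 i \sqrt{5} + 83 \left(-35\right) = 6 i \sqrt{5} - 2905 = -2905 + 6 i \sqrt{5}$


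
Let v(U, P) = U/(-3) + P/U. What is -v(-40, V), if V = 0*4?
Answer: -40/3 ≈ -13.333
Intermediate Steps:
V = 0
v(U, P) = -U/3 + P/U (v(U, P) = U*(-⅓) + P/U = -U/3 + P/U)
-v(-40, V) = -(-⅓*(-40) + 0/(-40)) = -(40/3 + 0*(-1/40)) = -(40/3 + 0) = -1*40/3 = -40/3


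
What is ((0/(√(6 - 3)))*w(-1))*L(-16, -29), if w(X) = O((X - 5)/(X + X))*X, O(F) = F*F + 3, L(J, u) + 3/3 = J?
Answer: 0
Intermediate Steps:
L(J, u) = -1 + J
O(F) = 3 + F² (O(F) = F² + 3 = 3 + F²)
w(X) = X*(3 + (-5 + X)²/(4*X²)) (w(X) = (3 + ((X - 5)/(X + X))²)*X = (3 + ((-5 + X)/((2*X)))²)*X = (3 + ((-5 + X)*(1/(2*X)))²)*X = (3 + ((-5 + X)/(2*X))²)*X = (3 + (-5 + X)²/(4*X²))*X = X*(3 + (-5 + X)²/(4*X²)))
((0/(√(6 - 3)))*w(-1))*L(-16, -29) = ((0/(√(6 - 3)))*(3*(-1) + (¼)*(-5 - 1)²/(-1)))*(-1 - 16) = ((0/(√3))*(-3 + (¼)*(-1)*(-6)²))*(-17) = ((0*(√3/3))*(-3 + (¼)*(-1)*36))*(-17) = (0*(-3 - 9))*(-17) = (0*(-12))*(-17) = 0*(-17) = 0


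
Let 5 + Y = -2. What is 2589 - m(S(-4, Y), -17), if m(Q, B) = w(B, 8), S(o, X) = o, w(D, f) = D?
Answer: 2606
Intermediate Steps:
Y = -7 (Y = -5 - 2 = -7)
m(Q, B) = B
2589 - m(S(-4, Y), -17) = 2589 - 1*(-17) = 2589 + 17 = 2606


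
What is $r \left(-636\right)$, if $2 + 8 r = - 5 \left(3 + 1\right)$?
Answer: $1749$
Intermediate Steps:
$r = - \frac{11}{4}$ ($r = - \frac{1}{4} + \frac{\left(-5\right) \left(3 + 1\right)}{8} = - \frac{1}{4} + \frac{\left(-5\right) 4}{8} = - \frac{1}{4} + \frac{1}{8} \left(-20\right) = - \frac{1}{4} - \frac{5}{2} = - \frac{11}{4} \approx -2.75$)
$r \left(-636\right) = \left(- \frac{11}{4}\right) \left(-636\right) = 1749$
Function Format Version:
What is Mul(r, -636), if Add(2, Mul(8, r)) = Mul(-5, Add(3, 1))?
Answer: 1749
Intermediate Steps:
r = Rational(-11, 4) (r = Add(Rational(-1, 4), Mul(Rational(1, 8), Mul(-5, Add(3, 1)))) = Add(Rational(-1, 4), Mul(Rational(1, 8), Mul(-5, 4))) = Add(Rational(-1, 4), Mul(Rational(1, 8), -20)) = Add(Rational(-1, 4), Rational(-5, 2)) = Rational(-11, 4) ≈ -2.7500)
Mul(r, -636) = Mul(Rational(-11, 4), -636) = 1749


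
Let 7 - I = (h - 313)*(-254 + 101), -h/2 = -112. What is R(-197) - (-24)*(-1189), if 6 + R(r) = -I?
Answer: -14932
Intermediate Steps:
h = 224 (h = -2*(-112) = 224)
I = -13610 (I = 7 - (224 - 313)*(-254 + 101) = 7 - (-89)*(-153) = 7 - 1*13617 = 7 - 13617 = -13610)
R(r) = 13604 (R(r) = -6 - 1*(-13610) = -6 + 13610 = 13604)
R(-197) - (-24)*(-1189) = 13604 - (-24)*(-1189) = 13604 - 1*28536 = 13604 - 28536 = -14932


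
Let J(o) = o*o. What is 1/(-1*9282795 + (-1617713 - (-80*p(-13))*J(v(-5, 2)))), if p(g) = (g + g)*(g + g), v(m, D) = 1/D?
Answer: -1/10886988 ≈ -9.1853e-8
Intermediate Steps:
J(o) = o²
p(g) = 4*g² (p(g) = (2*g)*(2*g) = 4*g²)
1/(-1*9282795 + (-1617713 - (-80*p(-13))*J(v(-5, 2)))) = 1/(-1*9282795 + (-1617713 - (-320*(-13)²)*(1/2)²)) = 1/(-9282795 + (-1617713 - (-320*169)*(½)²)) = 1/(-9282795 + (-1617713 - (-80*676)/4)) = 1/(-9282795 + (-1617713 - (-54080)/4)) = 1/(-9282795 + (-1617713 - 1*(-13520))) = 1/(-9282795 + (-1617713 + 13520)) = 1/(-9282795 - 1604193) = 1/(-10886988) = -1/10886988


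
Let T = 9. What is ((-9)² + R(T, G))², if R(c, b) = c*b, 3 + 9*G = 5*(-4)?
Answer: 3364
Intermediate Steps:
G = -23/9 (G = -⅓ + (5*(-4))/9 = -⅓ + (⅑)*(-20) = -⅓ - 20/9 = -23/9 ≈ -2.5556)
R(c, b) = b*c
((-9)² + R(T, G))² = ((-9)² - 23/9*9)² = (81 - 23)² = 58² = 3364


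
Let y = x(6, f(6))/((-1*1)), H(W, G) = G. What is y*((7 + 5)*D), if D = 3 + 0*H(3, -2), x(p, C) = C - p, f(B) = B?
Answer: 0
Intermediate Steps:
y = 0 (y = (6 - 1*6)/((-1*1)) = (6 - 6)/(-1) = 0*(-1) = 0)
D = 3 (D = 3 + 0*(-2) = 3 + 0 = 3)
y*((7 + 5)*D) = 0*((7 + 5)*3) = 0*(12*3) = 0*36 = 0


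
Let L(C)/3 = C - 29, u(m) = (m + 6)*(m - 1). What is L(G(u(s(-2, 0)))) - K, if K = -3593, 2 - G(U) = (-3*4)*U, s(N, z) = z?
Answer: 3296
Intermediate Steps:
u(m) = (-1 + m)*(6 + m) (u(m) = (6 + m)*(-1 + m) = (-1 + m)*(6 + m))
G(U) = 2 + 12*U (G(U) = 2 - (-3*4)*U = 2 - (-12)*U = 2 + 12*U)
L(C) = -87 + 3*C (L(C) = 3*(C - 29) = 3*(-29 + C) = -87 + 3*C)
L(G(u(s(-2, 0)))) - K = (-87 + 3*(2 + 12*(-6 + 0**2 + 5*0))) - 1*(-3593) = (-87 + 3*(2 + 12*(-6 + 0 + 0))) + 3593 = (-87 + 3*(2 + 12*(-6))) + 3593 = (-87 + 3*(2 - 72)) + 3593 = (-87 + 3*(-70)) + 3593 = (-87 - 210) + 3593 = -297 + 3593 = 3296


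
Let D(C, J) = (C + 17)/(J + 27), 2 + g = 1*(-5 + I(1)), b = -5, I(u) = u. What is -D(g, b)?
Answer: -1/2 ≈ -0.50000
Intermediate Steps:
g = -6 (g = -2 + 1*(-5 + 1) = -2 + 1*(-4) = -2 - 4 = -6)
D(C, J) = (17 + C)/(27 + J)
-D(g, b) = -(17 - 6)/(27 - 5) = -11/22 = -1*1/2 = -1/2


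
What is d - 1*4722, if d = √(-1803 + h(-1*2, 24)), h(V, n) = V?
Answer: -4722 + 19*I*√5 ≈ -4722.0 + 42.485*I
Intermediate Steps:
d = 19*I*√5 (d = √(-1803 - 1*2) = √(-1803 - 2) = √(-1805) = 19*I*√5 ≈ 42.485*I)
d - 1*4722 = 19*I*√5 - 1*4722 = 19*I*√5 - 4722 = -4722 + 19*I*√5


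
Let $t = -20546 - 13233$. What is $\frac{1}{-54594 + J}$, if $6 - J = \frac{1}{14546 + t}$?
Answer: $- \frac{19233}{1049891003} \approx -1.8319 \cdot 10^{-5}$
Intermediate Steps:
$t = -33779$
$J = \frac{115399}{19233}$ ($J = 6 - \frac{1}{14546 - 33779} = 6 - \frac{1}{-19233} = 6 - - \frac{1}{19233} = 6 + \frac{1}{19233} = \frac{115399}{19233} \approx 6.0001$)
$\frac{1}{-54594 + J} = \frac{1}{-54594 + \frac{115399}{19233}} = \frac{1}{- \frac{1049891003}{19233}} = - \frac{19233}{1049891003}$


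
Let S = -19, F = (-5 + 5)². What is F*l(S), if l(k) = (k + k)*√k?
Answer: 0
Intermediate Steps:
F = 0 (F = 0² = 0)
l(k) = 2*k^(3/2) (l(k) = (2*k)*√k = 2*k^(3/2))
F*l(S) = 0*(2*(-19)^(3/2)) = 0*(2*(-19*I*√19)) = 0*(-38*I*√19) = 0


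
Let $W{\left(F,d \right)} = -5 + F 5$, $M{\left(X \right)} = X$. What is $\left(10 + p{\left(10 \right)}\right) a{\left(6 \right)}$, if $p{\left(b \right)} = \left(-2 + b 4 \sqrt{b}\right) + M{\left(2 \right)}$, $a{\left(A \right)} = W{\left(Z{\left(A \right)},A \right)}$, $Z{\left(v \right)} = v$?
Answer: $250 + 1000 \sqrt{10} \approx 3412.3$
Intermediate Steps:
$W{\left(F,d \right)} = -5 + 5 F$
$a{\left(A \right)} = -5 + 5 A$
$p{\left(b \right)} = 4 b^{\frac{3}{2}}$ ($p{\left(b \right)} = \left(-2 + b 4 \sqrt{b}\right) + 2 = \left(-2 + 4 b \sqrt{b}\right) + 2 = \left(-2 + 4 b^{\frac{3}{2}}\right) + 2 = 4 b^{\frac{3}{2}}$)
$\left(10 + p{\left(10 \right)}\right) a{\left(6 \right)} = \left(10 + 4 \cdot 10^{\frac{3}{2}}\right) \left(-5 + 5 \cdot 6\right) = \left(10 + 4 \cdot 10 \sqrt{10}\right) \left(-5 + 30\right) = \left(10 + 40 \sqrt{10}\right) 25 = 250 + 1000 \sqrt{10}$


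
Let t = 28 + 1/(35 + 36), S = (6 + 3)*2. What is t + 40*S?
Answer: 53109/71 ≈ 748.01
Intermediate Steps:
S = 18 (S = 9*2 = 18)
t = 1989/71 (t = 28 + 1/71 = 1989/71 ≈ 28.014)
t + 40*S = 1989/71 + 40*18 = 1989/71 + 720 = 53109/71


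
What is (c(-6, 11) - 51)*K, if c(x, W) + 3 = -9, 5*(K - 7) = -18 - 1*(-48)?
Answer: -819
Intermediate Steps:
K = 13 (K = 7 + (-18 - 1*(-48))/5 = 7 + (-18 + 48)/5 = 7 + (⅕)*30 = 7 + 6 = 13)
c(x, W) = -12 (c(x, W) = -3 - 9 = -12)
(c(-6, 11) - 51)*K = (-12 - 51)*13 = -63*13 = -819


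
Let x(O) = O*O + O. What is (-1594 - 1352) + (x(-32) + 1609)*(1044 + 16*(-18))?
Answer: 1963410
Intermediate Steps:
x(O) = O + O² (x(O) = O² + O = O + O²)
(-1594 - 1352) + (x(-32) + 1609)*(1044 + 16*(-18)) = (-1594 - 1352) + (-32*(1 - 32) + 1609)*(1044 + 16*(-18)) = -2946 + (-32*(-31) + 1609)*(1044 - 288) = -2946 + (992 + 1609)*756 = -2946 + 2601*756 = -2946 + 1966356 = 1963410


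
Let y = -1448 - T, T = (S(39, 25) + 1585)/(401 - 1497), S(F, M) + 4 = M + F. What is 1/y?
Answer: -1096/1585363 ≈ -0.00069132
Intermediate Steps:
S(F, M) = -4 + F + M (S(F, M) = -4 + (M + F) = -4 + (F + M) = -4 + F + M)
T = -1645/1096 (T = ((-4 + 39 + 25) + 1585)/(401 - 1497) = (60 + 1585)/(-1096) = 1645*(-1/1096) = -1645/1096 ≈ -1.5009)
y = -1585363/1096 (y = -1448 - 1*(-1645/1096) = -1448 + 1645/1096 = -1585363/1096 ≈ -1446.5)
1/y = 1/(-1585363/1096) = -1096/1585363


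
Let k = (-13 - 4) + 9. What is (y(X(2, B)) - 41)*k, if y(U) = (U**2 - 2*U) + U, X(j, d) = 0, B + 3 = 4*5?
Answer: 328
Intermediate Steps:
B = 17 (B = -3 + 4*5 = -3 + 20 = 17)
y(U) = U**2 - U
k = -8 (k = -17 + 9 = -8)
(y(X(2, B)) - 41)*k = (0*(-1 + 0) - 41)*(-8) = (0*(-1) - 41)*(-8) = (0 - 41)*(-8) = -41*(-8) = 328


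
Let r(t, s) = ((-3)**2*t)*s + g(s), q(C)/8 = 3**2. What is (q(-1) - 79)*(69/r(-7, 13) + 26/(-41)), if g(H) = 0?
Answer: 8041/1599 ≈ 5.0288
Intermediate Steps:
q(C) = 72 (q(C) = 8*3**2 = 8*9 = 72)
r(t, s) = 9*s*t (r(t, s) = ((-3)**2*t)*s + 0 = (9*t)*s + 0 = 9*s*t + 0 = 9*s*t)
(q(-1) - 79)*(69/r(-7, 13) + 26/(-41)) = (72 - 79)*(69/((9*13*(-7))) + 26/(-41)) = -7*(69/(-819) + 26*(-1/41)) = -7*(69*(-1/819) - 26/41) = -7*(-23/273 - 26/41) = -7*(-8041/11193) = 8041/1599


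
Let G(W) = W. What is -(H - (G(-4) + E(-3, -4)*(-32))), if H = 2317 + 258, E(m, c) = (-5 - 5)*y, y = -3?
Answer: -3539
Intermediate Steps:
E(m, c) = 30 (E(m, c) = (-5 - 5)*(-3) = -10*(-3) = 30)
H = 2575
-(H - (G(-4) + E(-3, -4)*(-32))) = -(2575 - (-4 + 30*(-32))) = -(2575 - (-4 - 960)) = -(2575 - 1*(-964)) = -(2575 + 964) = -1*3539 = -3539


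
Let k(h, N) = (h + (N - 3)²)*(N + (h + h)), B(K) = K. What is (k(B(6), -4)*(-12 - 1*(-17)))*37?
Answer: 81400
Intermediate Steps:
k(h, N) = (N + 2*h)*(h + (-3 + N)²) (k(h, N) = (h + (-3 + N)²)*(N + 2*h) = (N + 2*h)*(h + (-3 + N)²))
(k(B(6), -4)*(-12 - 1*(-17)))*37 = ((2*6² - 4*6 - 4*(-3 - 4)² + 2*6*(-3 - 4)²)*(-12 - 1*(-17)))*37 = ((2*36 - 24 - 4*(-7)² + 2*6*(-7)²)*(-12 + 17))*37 = ((72 - 24 - 4*49 + 2*6*49)*5)*37 = ((72 - 24 - 196 + 588)*5)*37 = (440*5)*37 = 2200*37 = 81400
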